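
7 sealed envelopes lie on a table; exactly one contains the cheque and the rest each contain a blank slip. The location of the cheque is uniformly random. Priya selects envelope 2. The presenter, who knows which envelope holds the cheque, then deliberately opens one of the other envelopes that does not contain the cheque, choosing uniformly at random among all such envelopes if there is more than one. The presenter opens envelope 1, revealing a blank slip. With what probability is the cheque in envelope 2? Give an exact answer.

1/7

Apply Bayes' rule, conditioning on where the cheque actually is.
If it is in envelope 1 (prior 1/7): the presenter opened envelope 1, so this case is ruled out; weight (1/7)·0 = 0.
If it is in envelope 2 (prior 1/7): the presenter has 6 equally likely choices, so probability 1/6; weight (1/7)·(1/6) = 1/42.
If it is in any of envelopes 3, 4, 5, 6, and 7 (prior 1/7 each): the presenter has 5 equally likely choices, so probability 1/5; weight (1/7)·(1/5) = 1/35 each.
The weights sum to 1/6.
So P(the cheque in envelope 2 | the presenter opened envelope 1) = (1/42) / (1/6) = 1/7.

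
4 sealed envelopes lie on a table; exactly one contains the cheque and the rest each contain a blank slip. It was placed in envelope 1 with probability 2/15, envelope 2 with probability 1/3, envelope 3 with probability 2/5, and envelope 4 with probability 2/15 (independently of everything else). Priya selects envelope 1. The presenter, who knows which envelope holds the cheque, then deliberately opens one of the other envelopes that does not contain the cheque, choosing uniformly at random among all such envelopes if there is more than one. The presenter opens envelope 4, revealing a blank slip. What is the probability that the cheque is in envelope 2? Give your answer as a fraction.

15/37

Condition on the true location of the cheque.
If it is in envelope 1 (prior 2/15): the presenter has 3 equally likely choices, so probability 1/3; weight (2/15)·(1/3) = 2/45.
If it is in envelope 2 (prior 1/3): the presenter has 2 equally likely choices, so probability 1/2; weight (1/3)·(1/2) = 1/6.
If it is in envelope 3 (prior 2/5): the presenter has 2 equally likely choices, so probability 1/2; weight (2/5)·(1/2) = 1/5.
If it is in envelope 4 (prior 2/15): the presenter opened envelope 4, so this case is ruled out; weight (2/15)·0 = 0.
The weights sum to 37/90.
So P(the cheque in envelope 2 | the presenter opened envelope 4) = (1/6) / (37/90) = 15/37.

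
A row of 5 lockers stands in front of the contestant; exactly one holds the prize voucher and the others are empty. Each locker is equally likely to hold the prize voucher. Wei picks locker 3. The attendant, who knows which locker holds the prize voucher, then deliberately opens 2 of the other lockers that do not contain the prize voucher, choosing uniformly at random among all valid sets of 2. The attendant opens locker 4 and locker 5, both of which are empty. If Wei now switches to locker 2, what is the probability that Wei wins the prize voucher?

Consider each possible location of the prize voucher in turn.
If it is in either of lockers 1 and 2 (prior 1/5 each): the attendant has 3 equally likely choices, so probability 1/3; weight (1/5)·(1/3) = 1/15 each.
If it is in locker 3 (prior 1/5): the attendant has 6 equally likely choices, so probability 1/6; weight (1/5)·(1/6) = 1/30.
If it is in either of lockers 4 and 5 (prior 1/5 each): that locker was opened and seen not to hold the prize — ruled out; weight (1/5)·0 = 0 each.
The weights sum to 1/6.
So P(the prize voucher in locker 2 | the attendant opened locker 4 and locker 5) = (1/15) / (1/6) = 2/5.

2/5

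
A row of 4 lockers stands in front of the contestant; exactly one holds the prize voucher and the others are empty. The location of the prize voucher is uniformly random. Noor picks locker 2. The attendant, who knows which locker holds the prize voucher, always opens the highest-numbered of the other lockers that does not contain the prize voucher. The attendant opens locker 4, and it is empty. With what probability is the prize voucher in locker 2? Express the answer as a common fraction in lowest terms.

Consider each possible location of the prize voucher in turn.
If it is in any of lockers 1, 2, and 3 (prior 1/4 each): locker 4 is the highest-numbered option available, probability 1; weight (1/4)·1 = 1/4 each.
If it is in locker 4 (prior 1/4): the attendant opened locker 4, so this case is ruled out; weight (1/4)·0 = 0.
The weights sum to 3/4.
So P(the prize voucher in locker 2 | the attendant opened locker 4) = (1/4) / (3/4) = 1/3.

1/3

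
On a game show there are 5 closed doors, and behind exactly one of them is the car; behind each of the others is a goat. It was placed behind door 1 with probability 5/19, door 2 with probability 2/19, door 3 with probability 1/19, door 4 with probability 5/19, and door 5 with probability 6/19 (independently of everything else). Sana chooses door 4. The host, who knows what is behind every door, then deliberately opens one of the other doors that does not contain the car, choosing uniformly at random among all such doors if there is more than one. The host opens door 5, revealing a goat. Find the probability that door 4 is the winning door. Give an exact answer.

Condition on the true location of the car.
If it is behind door 1 (prior 5/19): the host has 3 equally likely choices, so probability 1/3; weight (5/19)·(1/3) = 5/57.
If it is behind door 2 (prior 2/19): the host has 3 equally likely choices, so probability 1/3; weight (2/19)·(1/3) = 2/57.
If it is behind door 3 (prior 1/19): the host has 3 equally likely choices, so probability 1/3; weight (1/19)·(1/3) = 1/57.
If it is behind door 4 (prior 5/19): the host has 4 equally likely choices, so probability 1/4; weight (5/19)·(1/4) = 5/76.
If it is behind door 5 (prior 6/19): the host opened door 5, so this case is ruled out; weight (6/19)·0 = 0.
The weights sum to 47/228.
So P(the car behind door 4 | the host opened door 5) = (5/76) / (47/228) = 15/47.

15/47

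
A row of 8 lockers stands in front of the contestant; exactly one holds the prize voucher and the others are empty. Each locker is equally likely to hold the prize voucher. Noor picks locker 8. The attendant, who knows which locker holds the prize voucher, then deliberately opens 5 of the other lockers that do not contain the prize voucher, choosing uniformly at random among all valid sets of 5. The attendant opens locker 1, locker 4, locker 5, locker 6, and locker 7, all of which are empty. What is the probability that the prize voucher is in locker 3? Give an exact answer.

7/16

Condition on the true location of the prize voucher.
If it is in any of lockers 1, 4, 5, 6, and 7 (prior 1/8 each): that locker was opened and seen not to hold the prize — ruled out; weight (1/8)·0 = 0 each.
If it is in either of lockers 2 and 3 (prior 1/8 each): the attendant has 6 equally likely choices, so probability 1/6; weight (1/8)·(1/6) = 1/48 each.
If it is in locker 8 (prior 1/8): the attendant has 21 equally likely choices, so probability 1/21; weight (1/8)·(1/21) = 1/168.
The weights sum to 1/21.
So P(the prize voucher in locker 3 | the attendant opened locker 1, locker 4, locker 5, locker 6, and locker 7) = (1/48) / (1/21) = 7/16.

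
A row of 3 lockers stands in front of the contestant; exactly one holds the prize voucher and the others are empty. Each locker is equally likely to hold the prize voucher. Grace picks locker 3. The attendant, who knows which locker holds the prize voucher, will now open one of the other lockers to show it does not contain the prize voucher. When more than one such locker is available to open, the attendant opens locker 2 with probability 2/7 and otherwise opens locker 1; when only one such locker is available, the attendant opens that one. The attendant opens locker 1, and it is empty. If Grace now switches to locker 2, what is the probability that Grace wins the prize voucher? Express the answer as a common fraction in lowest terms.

Consider each possible location of the prize voucher in turn.
If it is in locker 1 (prior 1/3): the attendant opened locker 1, so this case is ruled out; weight (1/3)·0 = 0.
If it is in locker 2 (prior 1/3): only locker 1 is available, probability 1; weight (1/3)·1 = 1/3.
If it is in locker 3 (prior 1/3): locker 2 is available but not opened, probability 5/7; weight (1/3)·(5/7) = 5/21.
The weights sum to 4/7.
So P(the prize voucher in locker 2 | the attendant opened locker 1) = (1/3) / (4/7) = 7/12.

7/12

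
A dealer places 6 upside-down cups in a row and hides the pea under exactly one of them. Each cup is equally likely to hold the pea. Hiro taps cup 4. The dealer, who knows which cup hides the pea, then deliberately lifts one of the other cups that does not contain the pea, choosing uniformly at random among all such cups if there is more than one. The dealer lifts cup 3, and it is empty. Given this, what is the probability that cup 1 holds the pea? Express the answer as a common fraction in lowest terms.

Condition on the true location of the pea.
If it is under any of cups 1, 2, 5, and 6 (prior 1/6 each): the dealer has 4 equally likely choices, so probability 1/4; weight (1/6)·(1/4) = 1/24 each.
If it is under cup 3 (prior 1/6): the dealer opened cup 3, so this case is ruled out; weight (1/6)·0 = 0.
If it is under cup 4 (prior 1/6): the dealer has 5 equally likely choices, so probability 1/5; weight (1/6)·(1/5) = 1/30.
The weights sum to 1/5.
So P(the pea under cup 1 | the dealer opened cup 3) = (1/24) / (1/5) = 5/24.

5/24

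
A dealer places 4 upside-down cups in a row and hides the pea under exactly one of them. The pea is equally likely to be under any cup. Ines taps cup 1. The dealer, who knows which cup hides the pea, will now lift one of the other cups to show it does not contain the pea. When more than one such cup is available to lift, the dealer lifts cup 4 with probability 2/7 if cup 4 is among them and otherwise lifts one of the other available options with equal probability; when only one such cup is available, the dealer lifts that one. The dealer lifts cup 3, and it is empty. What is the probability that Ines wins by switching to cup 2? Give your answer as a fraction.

Condition on the true location of the pea.
If it is under cup 1 (prior 1/4): cup 4 is available but not opened; cup 3 gets probability (1 − 2/7)/2 = 5/14; weight (1/4)·(5/14) = 5/56.
If it is under cup 2 (prior 1/4): cup 4 is available but not opened, probability 5/7; weight (1/4)·(5/7) = 5/28.
If it is under cup 3 (prior 1/4): the dealer opened cup 3, so this case is ruled out; weight (1/4)·0 = 0.
If it is under cup 4 (prior 1/4): cup 4 holds the prize so is unavailable; the dealer chooses uniformly among the 2 others, probability 1/2; weight (1/4)·(1/2) = 1/8.
The weights sum to 11/28.
So P(the pea under cup 2 | the dealer opened cup 3) = (5/28) / (11/28) = 5/11.

5/11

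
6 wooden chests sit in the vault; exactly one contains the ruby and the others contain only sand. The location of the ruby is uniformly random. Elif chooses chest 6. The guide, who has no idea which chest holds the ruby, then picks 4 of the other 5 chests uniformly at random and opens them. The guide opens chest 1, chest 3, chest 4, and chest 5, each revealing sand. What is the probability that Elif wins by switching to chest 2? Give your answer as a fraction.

1/2

Because the guide chose which chests to open without knowing where the ruby is, the choice is independent of the prize location. Learning that none of the 4 opened chests holds the ruby simply rules out those 4 locations and leaves the remaining 2 chests still equally likely by symmetry.
So P(the ruby in chest 2) = 1/2.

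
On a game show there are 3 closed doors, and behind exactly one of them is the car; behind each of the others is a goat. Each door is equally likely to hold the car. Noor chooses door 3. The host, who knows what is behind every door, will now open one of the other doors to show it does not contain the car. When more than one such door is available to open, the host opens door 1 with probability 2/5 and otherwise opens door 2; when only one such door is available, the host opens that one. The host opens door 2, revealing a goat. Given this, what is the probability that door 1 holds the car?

Consider each possible location of the car in turn.
If it is behind door 1 (prior 1/3): only door 2 is available, probability 1; weight (1/3)·1 = 1/3.
If it is behind door 2 (prior 1/3): the host opened door 2, so this case is ruled out; weight (1/3)·0 = 0.
If it is behind door 3 (prior 1/3): door 1 is available but not opened, probability 3/5; weight (1/3)·(3/5) = 1/5.
The weights sum to 8/15.
So P(the car behind door 1 | the host opened door 2) = (1/3) / (8/15) = 5/8.

5/8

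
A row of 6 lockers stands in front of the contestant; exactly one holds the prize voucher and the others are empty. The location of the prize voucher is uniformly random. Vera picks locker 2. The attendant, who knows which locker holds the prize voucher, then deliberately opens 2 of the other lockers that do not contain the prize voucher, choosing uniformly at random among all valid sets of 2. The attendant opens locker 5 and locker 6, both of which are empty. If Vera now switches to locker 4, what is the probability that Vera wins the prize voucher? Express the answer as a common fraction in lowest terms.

5/18

Consider each possible location of the prize voucher in turn.
If it is in any of lockers 1, 3, and 4 (prior 1/6 each): the attendant has 6 equally likely choices, so probability 1/6; weight (1/6)·(1/6) = 1/36 each.
If it is in locker 2 (prior 1/6): the attendant has 10 equally likely choices, so probability 1/10; weight (1/6)·(1/10) = 1/60.
If it is in either of lockers 5 and 6 (prior 1/6 each): that locker was opened and seen not to hold the prize — ruled out; weight (1/6)·0 = 0 each.
The weights sum to 1/10.
So P(the prize voucher in locker 4 | the attendant opened locker 5 and locker 6) = (1/36) / (1/10) = 5/18.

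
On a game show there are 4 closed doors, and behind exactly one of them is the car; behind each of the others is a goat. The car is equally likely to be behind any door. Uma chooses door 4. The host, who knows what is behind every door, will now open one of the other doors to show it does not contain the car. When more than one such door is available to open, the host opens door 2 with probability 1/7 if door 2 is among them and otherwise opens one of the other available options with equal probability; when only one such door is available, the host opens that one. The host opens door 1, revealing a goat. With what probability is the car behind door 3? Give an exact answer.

Apply Bayes' rule, conditioning on where the car actually is.
If it is behind door 1 (prior 1/4): the host opened door 1, so this case is ruled out; weight (1/4)·0 = 0.
If it is behind door 2 (prior 1/4): door 2 holds the prize so is unavailable; the host chooses uniformly among the 2 others, probability 1/2; weight (1/4)·(1/2) = 1/8.
If it is behind door 3 (prior 1/4): door 2 is available but not opened, probability 6/7; weight (1/4)·(6/7) = 3/14.
If it is behind door 4 (prior 1/4): door 2 is available but not opened; door 1 gets probability (1 − 1/7)/2 = 3/7; weight (1/4)·(3/7) = 3/28.
The weights sum to 25/56.
So P(the car behind door 3 | the host opened door 1) = (3/14) / (25/56) = 12/25.

12/25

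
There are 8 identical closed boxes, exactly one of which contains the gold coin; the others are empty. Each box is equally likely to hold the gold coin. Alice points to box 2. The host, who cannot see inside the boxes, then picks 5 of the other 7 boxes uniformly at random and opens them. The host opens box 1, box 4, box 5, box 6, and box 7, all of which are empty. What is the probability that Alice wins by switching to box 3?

1/3

Consider each possible location of the gold coin in turn.
If it is in any of boxes 1, 4, 5, 6, and 7 (prior 1/8 each): that box was opened and seen not to hold the prize — ruled out; weight (1/8)·0 = 0 each.
If it is in any of boxes 2, 3, and 8 (prior 1/8 each): the host picks exactly this set with probability 1/21 regardless, and none is the prize; weight (1/8)·(1/21) = 1/168 each.
The weights sum to 1/56.
So P(the gold coin in box 3 | the host opened box 1, box 4, box 5, box 6, and box 7) = (1/168) / (1/56) = 1/3.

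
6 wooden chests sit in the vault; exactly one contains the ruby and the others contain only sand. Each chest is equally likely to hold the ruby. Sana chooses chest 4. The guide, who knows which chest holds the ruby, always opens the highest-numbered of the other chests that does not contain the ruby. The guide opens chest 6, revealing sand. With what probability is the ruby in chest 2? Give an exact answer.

Condition on the true location of the ruby.
If it is in any of chests 1, 2, 3, 4, and 5 (prior 1/6 each): chest 6 is the highest-numbered option available, probability 1; weight (1/6)·1 = 1/6 each.
If it is in chest 6 (prior 1/6): the guide opened chest 6, so this case is ruled out; weight (1/6)·0 = 0.
The weights sum to 5/6.
So P(the ruby in chest 2 | the guide opened chest 6) = (1/6) / (5/6) = 1/5.

1/5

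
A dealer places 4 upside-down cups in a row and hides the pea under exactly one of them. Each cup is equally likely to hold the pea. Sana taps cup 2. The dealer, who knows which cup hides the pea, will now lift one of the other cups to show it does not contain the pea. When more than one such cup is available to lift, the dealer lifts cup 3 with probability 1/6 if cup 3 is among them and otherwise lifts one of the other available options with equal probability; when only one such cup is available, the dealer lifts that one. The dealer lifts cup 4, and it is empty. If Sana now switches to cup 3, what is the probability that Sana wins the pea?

2/7

Apply Bayes' rule, conditioning on where the pea actually is.
If it is under cup 1 (prior 1/4): cup 3 is available but not opened, probability 5/6; weight (1/4)·(5/6) = 5/24.
If it is under cup 2 (prior 1/4): cup 3 is available but not opened; cup 4 gets probability (1 − 1/6)/2 = 5/12; weight (1/4)·(5/12) = 5/48.
If it is under cup 3 (prior 1/4): cup 3 holds the prize so is unavailable; the dealer chooses uniformly among the 2 others, probability 1/2; weight (1/4)·(1/2) = 1/8.
If it is under cup 4 (prior 1/4): the dealer opened cup 4, so this case is ruled out; weight (1/4)·0 = 0.
The weights sum to 7/16.
So P(the pea under cup 3 | the dealer opened cup 4) = (1/8) / (7/16) = 2/7.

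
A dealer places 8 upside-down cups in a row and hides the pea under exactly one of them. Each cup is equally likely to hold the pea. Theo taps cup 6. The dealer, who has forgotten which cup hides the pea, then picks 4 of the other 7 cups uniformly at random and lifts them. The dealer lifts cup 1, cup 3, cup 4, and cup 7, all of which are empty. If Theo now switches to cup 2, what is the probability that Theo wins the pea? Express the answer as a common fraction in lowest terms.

1/4

Because the dealer chose which cups to lift without knowing where the pea is, the choice is independent of the prize location. Learning that none of the 4 opened cups holds the pea simply rules out those 4 locations and leaves the remaining 4 cups still equally likely by symmetry.
So P(the pea under cup 2) = 1/4.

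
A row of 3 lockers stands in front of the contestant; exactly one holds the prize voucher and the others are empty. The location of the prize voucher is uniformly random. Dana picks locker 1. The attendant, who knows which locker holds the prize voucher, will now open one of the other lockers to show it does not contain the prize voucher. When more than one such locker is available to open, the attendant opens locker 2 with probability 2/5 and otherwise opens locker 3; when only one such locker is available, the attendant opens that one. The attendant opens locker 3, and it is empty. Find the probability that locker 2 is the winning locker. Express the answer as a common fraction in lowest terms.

5/8

Condition on the true location of the prize voucher.
If it is in locker 1 (prior 1/3): locker 2 is available but not opened, probability 3/5; weight (1/3)·(3/5) = 1/5.
If it is in locker 2 (prior 1/3): only locker 3 is available, probability 1; weight (1/3)·1 = 1/3.
If it is in locker 3 (prior 1/3): the attendant opened locker 3, so this case is ruled out; weight (1/3)·0 = 0.
The weights sum to 8/15.
So P(the prize voucher in locker 2 | the attendant opened locker 3) = (1/3) / (8/15) = 5/8.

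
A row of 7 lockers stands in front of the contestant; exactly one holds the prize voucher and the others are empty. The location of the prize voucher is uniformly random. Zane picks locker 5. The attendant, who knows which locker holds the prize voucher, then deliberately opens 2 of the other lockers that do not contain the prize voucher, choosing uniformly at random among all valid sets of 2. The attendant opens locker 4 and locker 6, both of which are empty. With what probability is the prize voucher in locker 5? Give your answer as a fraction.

1/7

Condition on the true location of the prize voucher.
If it is in any of lockers 1, 2, 3, and 7 (prior 1/7 each): the attendant has 10 equally likely choices, so probability 1/10; weight (1/7)·(1/10) = 1/70 each.
If it is in either of lockers 4 and 6 (prior 1/7 each): that locker was opened and seen not to hold the prize — ruled out; weight (1/7)·0 = 0 each.
If it is in locker 5 (prior 1/7): the attendant has 15 equally likely choices, so probability 1/15; weight (1/7)·(1/15) = 1/105.
The weights sum to 1/15.
So P(the prize voucher in locker 5 | the attendant opened locker 4 and locker 6) = (1/105) / (1/15) = 1/7.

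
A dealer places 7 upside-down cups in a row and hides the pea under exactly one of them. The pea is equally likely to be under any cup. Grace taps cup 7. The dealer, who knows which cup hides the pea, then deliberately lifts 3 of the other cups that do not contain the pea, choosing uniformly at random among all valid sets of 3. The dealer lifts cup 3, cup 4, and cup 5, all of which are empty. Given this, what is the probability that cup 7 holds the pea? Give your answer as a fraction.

Condition on the true location of the pea.
If it is under any of cups 1, 2, and 6 (prior 1/7 each): the dealer has 10 equally likely choices, so probability 1/10; weight (1/7)·(1/10) = 1/70 each.
If it is under any of cups 3, 4, and 5 (prior 1/7 each): that cup was opened and seen not to hold the prize — ruled out; weight (1/7)·0 = 0 each.
If it is under cup 7 (prior 1/7): the dealer has 20 equally likely choices, so probability 1/20; weight (1/7)·(1/20) = 1/140.
The weights sum to 1/20.
So P(the pea under cup 7 | the dealer opened cup 3, cup 4, and cup 5) = (1/140) / (1/20) = 1/7.

1/7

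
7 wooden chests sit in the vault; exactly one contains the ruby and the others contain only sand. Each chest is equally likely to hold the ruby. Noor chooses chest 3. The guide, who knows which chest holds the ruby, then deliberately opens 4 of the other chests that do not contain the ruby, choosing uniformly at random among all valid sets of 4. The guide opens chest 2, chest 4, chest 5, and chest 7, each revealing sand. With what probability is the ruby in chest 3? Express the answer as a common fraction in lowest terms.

1/7

Condition on the true location of the ruby.
If it is in either of chests 1 and 6 (prior 1/7 each): the guide has 5 equally likely choices, so probability 1/5; weight (1/7)·(1/5) = 1/35 each.
If it is in any of chests 2, 4, 5, and 7 (prior 1/7 each): that chest was opened and seen not to hold the prize — ruled out; weight (1/7)·0 = 0 each.
If it is in chest 3 (prior 1/7): the guide has 15 equally likely choices, so probability 1/15; weight (1/7)·(1/15) = 1/105.
The weights sum to 1/15.
So P(the ruby in chest 3 | the guide opened chest 2, chest 4, chest 5, and chest 7) = (1/105) / (1/15) = 1/7.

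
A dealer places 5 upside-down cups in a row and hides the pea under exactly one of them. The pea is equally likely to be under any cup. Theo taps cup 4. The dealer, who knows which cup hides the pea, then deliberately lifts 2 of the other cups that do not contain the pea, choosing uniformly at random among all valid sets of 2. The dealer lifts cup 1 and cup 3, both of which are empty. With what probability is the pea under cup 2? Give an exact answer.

Apply Bayes' rule, conditioning on where the pea actually is.
If it is under either of cups 1 and 3 (prior 1/5 each): that cup was opened and seen not to hold the prize — ruled out; weight (1/5)·0 = 0 each.
If it is under either of cups 2 and 5 (prior 1/5 each): the dealer has 3 equally likely choices, so probability 1/3; weight (1/5)·(1/3) = 1/15 each.
If it is under cup 4 (prior 1/5): the dealer has 6 equally likely choices, so probability 1/6; weight (1/5)·(1/6) = 1/30.
The weights sum to 1/6.
So P(the pea under cup 2 | the dealer opened cup 1 and cup 3) = (1/15) / (1/6) = 2/5.

2/5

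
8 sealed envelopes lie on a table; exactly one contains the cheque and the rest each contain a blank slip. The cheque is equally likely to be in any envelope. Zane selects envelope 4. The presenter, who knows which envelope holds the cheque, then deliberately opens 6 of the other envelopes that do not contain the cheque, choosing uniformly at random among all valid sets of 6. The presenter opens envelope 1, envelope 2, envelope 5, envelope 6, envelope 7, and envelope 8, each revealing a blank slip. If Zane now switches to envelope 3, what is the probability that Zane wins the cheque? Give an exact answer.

7/8

Apply Bayes' rule, conditioning on where the cheque actually is.
If it is in any of envelopes 1, 2, 5, 6, 7, and 8 (prior 1/8 each): that envelope was opened and seen not to hold the prize — ruled out; weight (1/8)·0 = 0 each.
If it is in envelope 3 (prior 1/8): the presenter has no choice, probability 1; weight (1/8)·1 = 1/8.
If it is in envelope 4 (prior 1/8): the presenter has 7 equally likely choices, so probability 1/7; weight (1/8)·(1/7) = 1/56.
The weights sum to 1/7.
So P(the cheque in envelope 3 | the presenter opened envelope 1, envelope 2, envelope 5, envelope 6, envelope 7, and envelope 8) = (1/8) / (1/7) = 7/8.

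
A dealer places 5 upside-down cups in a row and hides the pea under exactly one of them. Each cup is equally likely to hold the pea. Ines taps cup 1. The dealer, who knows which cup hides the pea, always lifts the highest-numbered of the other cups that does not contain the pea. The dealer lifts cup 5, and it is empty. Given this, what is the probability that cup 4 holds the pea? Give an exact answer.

1/4

Apply Bayes' rule, conditioning on where the pea actually is.
If it is under any of cups 1, 2, 3, and 4 (prior 1/5 each): cup 5 is the highest-numbered option available, probability 1; weight (1/5)·1 = 1/5 each.
If it is under cup 5 (prior 1/5): the dealer opened cup 5, so this case is ruled out; weight (1/5)·0 = 0.
The weights sum to 4/5.
So P(the pea under cup 4 | the dealer opened cup 5) = (1/5) / (4/5) = 1/4.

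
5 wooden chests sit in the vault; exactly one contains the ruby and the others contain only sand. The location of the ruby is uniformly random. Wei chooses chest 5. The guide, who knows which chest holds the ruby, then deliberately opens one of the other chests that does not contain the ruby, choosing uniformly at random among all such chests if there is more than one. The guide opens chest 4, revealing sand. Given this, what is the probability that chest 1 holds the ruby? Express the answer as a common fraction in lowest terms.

4/15

Condition on the true location of the ruby.
If it is in any of chests 1, 2, and 3 (prior 1/5 each): the guide has 3 equally likely choices, so probability 1/3; weight (1/5)·(1/3) = 1/15 each.
If it is in chest 4 (prior 1/5): the guide opened chest 4, so this case is ruled out; weight (1/5)·0 = 0.
If it is in chest 5 (prior 1/5): the guide has 4 equally likely choices, so probability 1/4; weight (1/5)·(1/4) = 1/20.
The weights sum to 1/4.
So P(the ruby in chest 1 | the guide opened chest 4) = (1/15) / (1/4) = 4/15.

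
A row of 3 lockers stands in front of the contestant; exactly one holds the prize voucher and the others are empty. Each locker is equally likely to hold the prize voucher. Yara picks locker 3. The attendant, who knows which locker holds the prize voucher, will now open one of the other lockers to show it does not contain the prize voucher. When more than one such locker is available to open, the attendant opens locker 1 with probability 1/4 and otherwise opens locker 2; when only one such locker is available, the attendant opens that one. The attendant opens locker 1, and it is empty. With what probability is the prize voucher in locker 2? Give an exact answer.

4/5

Consider each possible location of the prize voucher in turn.
If it is in locker 1 (prior 1/3): the attendant opened locker 1, so this case is ruled out; weight (1/3)·0 = 0.
If it is in locker 2 (prior 1/3): only locker 1 is available, probability 1; weight (1/3)·1 = 1/3.
If it is in locker 3 (prior 1/3): locker 1 is available, opened with probability 1/4; weight (1/3)·(1/4) = 1/12.
The weights sum to 5/12.
So P(the prize voucher in locker 2 | the attendant opened locker 1) = (1/3) / (5/12) = 4/5.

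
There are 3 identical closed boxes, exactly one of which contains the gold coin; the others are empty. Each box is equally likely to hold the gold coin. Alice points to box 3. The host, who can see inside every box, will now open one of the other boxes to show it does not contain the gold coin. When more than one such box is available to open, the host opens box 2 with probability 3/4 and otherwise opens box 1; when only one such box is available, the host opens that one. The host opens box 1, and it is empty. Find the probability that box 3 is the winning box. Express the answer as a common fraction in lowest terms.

Apply Bayes' rule, conditioning on where the gold coin actually is.
If it is in box 1 (prior 1/3): the host opened box 1, so this case is ruled out; weight (1/3)·0 = 0.
If it is in box 2 (prior 1/3): only box 1 is available, probability 1; weight (1/3)·1 = 1/3.
If it is in box 3 (prior 1/3): box 2 is available but not opened, probability 1/4; weight (1/3)·(1/4) = 1/12.
The weights sum to 5/12.
So P(the gold coin in box 3 | the host opened box 1) = (1/12) / (5/12) = 1/5.

1/5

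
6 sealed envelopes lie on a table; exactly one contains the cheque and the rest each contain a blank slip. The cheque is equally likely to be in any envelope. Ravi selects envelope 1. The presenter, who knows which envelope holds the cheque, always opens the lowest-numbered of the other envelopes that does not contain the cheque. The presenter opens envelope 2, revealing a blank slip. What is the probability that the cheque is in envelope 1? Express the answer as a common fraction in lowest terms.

Consider each possible location of the cheque in turn.
If it is in any of envelopes 1, 3, 4, 5, and 6 (prior 1/6 each): envelope 2 is the lowest-numbered option available, probability 1; weight (1/6)·1 = 1/6 each.
If it is in envelope 2 (prior 1/6): the presenter opened envelope 2, so this case is ruled out; weight (1/6)·0 = 0.
The weights sum to 5/6.
So P(the cheque in envelope 1 | the presenter opened envelope 2) = (1/6) / (5/6) = 1/5.

1/5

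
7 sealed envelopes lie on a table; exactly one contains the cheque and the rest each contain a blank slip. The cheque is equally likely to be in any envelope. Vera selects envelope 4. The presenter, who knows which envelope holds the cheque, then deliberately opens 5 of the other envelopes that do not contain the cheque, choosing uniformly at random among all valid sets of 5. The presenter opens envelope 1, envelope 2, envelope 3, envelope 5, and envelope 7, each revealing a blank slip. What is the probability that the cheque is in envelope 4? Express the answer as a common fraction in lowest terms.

Apply Bayes' rule, conditioning on where the cheque actually is.
If it is in any of envelopes 1, 2, 3, 5, and 7 (prior 1/7 each): that envelope was opened and seen not to hold the prize — ruled out; weight (1/7)·0 = 0 each.
If it is in envelope 4 (prior 1/7): the presenter has 6 equally likely choices, so probability 1/6; weight (1/7)·(1/6) = 1/42.
If it is in envelope 6 (prior 1/7): the presenter has no choice, probability 1; weight (1/7)·1 = 1/7.
The weights sum to 1/6.
So P(the cheque in envelope 4 | the presenter opened envelope 1, envelope 2, envelope 3, envelope 5, and envelope 7) = (1/42) / (1/6) = 1/7.

1/7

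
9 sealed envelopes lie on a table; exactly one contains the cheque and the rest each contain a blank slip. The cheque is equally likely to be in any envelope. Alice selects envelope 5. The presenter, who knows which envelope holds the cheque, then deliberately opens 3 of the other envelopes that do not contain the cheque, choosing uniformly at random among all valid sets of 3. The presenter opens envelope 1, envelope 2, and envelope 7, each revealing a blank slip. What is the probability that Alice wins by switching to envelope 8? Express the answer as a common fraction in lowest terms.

8/45

Consider each possible location of the cheque in turn.
If it is in any of envelopes 1, 2, and 7 (prior 1/9 each): that envelope was opened and seen not to hold the prize — ruled out; weight (1/9)·0 = 0 each.
If it is in any of envelopes 3, 4, 6, 8, and 9 (prior 1/9 each): the presenter has 35 equally likely choices, so probability 1/35; weight (1/9)·(1/35) = 1/315 each.
If it is in envelope 5 (prior 1/9): the presenter has 56 equally likely choices, so probability 1/56; weight (1/9)·(1/56) = 1/504.
The weights sum to 1/56.
So P(the cheque in envelope 8 | the presenter opened envelope 1, envelope 2, and envelope 7) = (1/315) / (1/56) = 8/45.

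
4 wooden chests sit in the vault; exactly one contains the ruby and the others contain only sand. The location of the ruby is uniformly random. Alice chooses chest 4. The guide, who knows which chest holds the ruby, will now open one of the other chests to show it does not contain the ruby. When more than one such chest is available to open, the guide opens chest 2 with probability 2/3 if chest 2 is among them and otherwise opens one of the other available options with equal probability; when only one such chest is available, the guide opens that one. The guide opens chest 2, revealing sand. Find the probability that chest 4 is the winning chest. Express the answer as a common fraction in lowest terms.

Condition on the true location of the ruby.
If it is in any of chests 1, 3, and 4 (prior 1/4 each): chest 2 is available, opened with probability 2/3; weight (1/4)·(2/3) = 1/6 each.
If it is in chest 2 (prior 1/4): the guide opened chest 2, so this case is ruled out; weight (1/4)·0 = 0.
The weights sum to 1/2.
So P(the ruby in chest 4 | the guide opened chest 2) = (1/6) / (1/2) = 1/3.

1/3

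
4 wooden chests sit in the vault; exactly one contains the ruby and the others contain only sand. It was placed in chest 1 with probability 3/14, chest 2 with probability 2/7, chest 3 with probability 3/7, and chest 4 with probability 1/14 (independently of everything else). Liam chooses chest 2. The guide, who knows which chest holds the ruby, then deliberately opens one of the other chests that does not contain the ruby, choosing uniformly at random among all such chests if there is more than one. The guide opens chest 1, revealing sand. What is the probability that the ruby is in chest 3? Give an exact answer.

18/29

Condition on the true location of the ruby.
If it is in chest 1 (prior 3/14): the guide opened chest 1, so this case is ruled out; weight (3/14)·0 = 0.
If it is in chest 2 (prior 2/7): the guide has 3 equally likely choices, so probability 1/3; weight (2/7)·(1/3) = 2/21.
If it is in chest 3 (prior 3/7): the guide has 2 equally likely choices, so probability 1/2; weight (3/7)·(1/2) = 3/14.
If it is in chest 4 (prior 1/14): the guide has 2 equally likely choices, so probability 1/2; weight (1/14)·(1/2) = 1/28.
The weights sum to 29/84.
So P(the ruby in chest 3 | the guide opened chest 1) = (3/14) / (29/84) = 18/29.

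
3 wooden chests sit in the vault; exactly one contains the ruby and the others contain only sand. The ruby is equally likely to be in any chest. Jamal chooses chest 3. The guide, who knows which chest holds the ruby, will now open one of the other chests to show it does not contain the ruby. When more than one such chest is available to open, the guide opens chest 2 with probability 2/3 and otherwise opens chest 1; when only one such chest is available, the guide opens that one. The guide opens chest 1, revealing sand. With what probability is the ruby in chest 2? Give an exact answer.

Consider each possible location of the ruby in turn.
If it is in chest 1 (prior 1/3): the guide opened chest 1, so this case is ruled out; weight (1/3)·0 = 0.
If it is in chest 2 (prior 1/3): only chest 1 is available, probability 1; weight (1/3)·1 = 1/3.
If it is in chest 3 (prior 1/3): chest 2 is available but not opened, probability 1/3; weight (1/3)·(1/3) = 1/9.
The weights sum to 4/9.
So P(the ruby in chest 2 | the guide opened chest 1) = (1/3) / (4/9) = 3/4.

3/4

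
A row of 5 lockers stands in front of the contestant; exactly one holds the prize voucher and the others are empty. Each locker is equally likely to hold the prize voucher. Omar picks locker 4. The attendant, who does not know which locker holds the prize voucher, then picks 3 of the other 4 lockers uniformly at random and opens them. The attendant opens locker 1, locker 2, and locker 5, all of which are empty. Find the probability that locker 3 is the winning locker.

Consider each possible location of the prize voucher in turn.
If it is in any of lockers 1, 2, and 5 (prior 1/5 each): that locker was opened and seen not to hold the prize — ruled out; weight (1/5)·0 = 0 each.
If it is in either of lockers 3 and 4 (prior 1/5 each): the attendant picks exactly this set with probability 1/4 regardless, and none is the prize; weight (1/5)·(1/4) = 1/20 each.
The weights sum to 1/10.
So P(the prize voucher in locker 3 | the attendant opened locker 1, locker 2, and locker 5) = (1/20) / (1/10) = 1/2.

1/2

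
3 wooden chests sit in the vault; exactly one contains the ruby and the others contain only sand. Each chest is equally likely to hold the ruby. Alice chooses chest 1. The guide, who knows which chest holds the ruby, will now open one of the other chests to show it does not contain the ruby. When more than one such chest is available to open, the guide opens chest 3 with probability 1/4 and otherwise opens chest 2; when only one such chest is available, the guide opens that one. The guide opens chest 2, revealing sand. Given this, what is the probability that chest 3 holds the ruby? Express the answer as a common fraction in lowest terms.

4/7

Condition on the true location of the ruby.
If it is in chest 1 (prior 1/3): chest 3 is available but not opened, probability 3/4; weight (1/3)·(3/4) = 1/4.
If it is in chest 2 (prior 1/3): the guide opened chest 2, so this case is ruled out; weight (1/3)·0 = 0.
If it is in chest 3 (prior 1/3): only chest 2 is available, probability 1; weight (1/3)·1 = 1/3.
The weights sum to 7/12.
So P(the ruby in chest 3 | the guide opened chest 2) = (1/3) / (7/12) = 4/7.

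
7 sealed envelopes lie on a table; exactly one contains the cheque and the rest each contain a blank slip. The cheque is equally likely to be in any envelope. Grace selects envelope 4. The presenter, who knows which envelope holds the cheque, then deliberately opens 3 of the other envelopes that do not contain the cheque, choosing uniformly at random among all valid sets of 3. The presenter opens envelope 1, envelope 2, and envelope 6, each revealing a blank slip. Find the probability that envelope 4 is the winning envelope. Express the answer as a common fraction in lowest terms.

1/7

Condition on the true location of the cheque.
If it is in any of envelopes 1, 2, and 6 (prior 1/7 each): that envelope was opened and seen not to hold the prize — ruled out; weight (1/7)·0 = 0 each.
If it is in any of envelopes 3, 5, and 7 (prior 1/7 each): the presenter has 10 equally likely choices, so probability 1/10; weight (1/7)·(1/10) = 1/70 each.
If it is in envelope 4 (prior 1/7): the presenter has 20 equally likely choices, so probability 1/20; weight (1/7)·(1/20) = 1/140.
The weights sum to 1/20.
So P(the cheque in envelope 4 | the presenter opened envelope 1, envelope 2, and envelope 6) = (1/140) / (1/20) = 1/7.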